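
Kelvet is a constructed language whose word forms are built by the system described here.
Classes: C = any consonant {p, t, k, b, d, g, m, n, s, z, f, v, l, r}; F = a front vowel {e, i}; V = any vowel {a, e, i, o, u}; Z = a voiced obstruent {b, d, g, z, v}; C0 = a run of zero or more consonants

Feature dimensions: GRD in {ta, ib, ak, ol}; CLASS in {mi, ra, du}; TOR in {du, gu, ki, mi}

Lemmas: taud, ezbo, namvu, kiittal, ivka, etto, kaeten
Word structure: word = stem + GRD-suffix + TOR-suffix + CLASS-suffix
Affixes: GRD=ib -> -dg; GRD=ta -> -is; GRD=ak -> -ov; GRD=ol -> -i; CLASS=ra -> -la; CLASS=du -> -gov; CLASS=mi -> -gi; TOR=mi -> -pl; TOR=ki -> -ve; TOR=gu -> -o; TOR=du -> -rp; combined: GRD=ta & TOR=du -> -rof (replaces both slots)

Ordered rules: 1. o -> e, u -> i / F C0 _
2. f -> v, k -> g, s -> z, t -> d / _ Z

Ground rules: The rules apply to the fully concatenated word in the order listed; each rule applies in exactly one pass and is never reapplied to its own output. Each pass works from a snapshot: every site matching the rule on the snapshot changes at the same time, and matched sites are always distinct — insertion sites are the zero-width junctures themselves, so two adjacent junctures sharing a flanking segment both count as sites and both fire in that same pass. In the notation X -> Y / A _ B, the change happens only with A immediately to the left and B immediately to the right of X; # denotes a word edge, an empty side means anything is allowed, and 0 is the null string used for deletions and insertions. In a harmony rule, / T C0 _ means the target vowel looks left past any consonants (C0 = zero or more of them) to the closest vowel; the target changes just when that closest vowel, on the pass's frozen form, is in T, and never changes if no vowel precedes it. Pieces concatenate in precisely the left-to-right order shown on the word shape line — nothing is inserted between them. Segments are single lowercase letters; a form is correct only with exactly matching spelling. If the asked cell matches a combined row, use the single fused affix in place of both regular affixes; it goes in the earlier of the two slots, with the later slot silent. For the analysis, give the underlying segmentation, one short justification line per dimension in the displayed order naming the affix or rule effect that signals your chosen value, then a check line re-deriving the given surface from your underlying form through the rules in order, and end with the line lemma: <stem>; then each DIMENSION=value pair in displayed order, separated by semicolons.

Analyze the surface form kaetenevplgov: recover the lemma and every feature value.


underlying: kaeten-ov-pl-gov
GRD=ak - signalled by the affix -ov
CLASS=du - signalled by the affix -gov
TOR=mi - signalled by the affix -pl
check: kaetenovplgov -> kaetenevplgov -> kaetenevplgov
lemma: kaeten; GRD=ak; CLASS=du; TOR=mi


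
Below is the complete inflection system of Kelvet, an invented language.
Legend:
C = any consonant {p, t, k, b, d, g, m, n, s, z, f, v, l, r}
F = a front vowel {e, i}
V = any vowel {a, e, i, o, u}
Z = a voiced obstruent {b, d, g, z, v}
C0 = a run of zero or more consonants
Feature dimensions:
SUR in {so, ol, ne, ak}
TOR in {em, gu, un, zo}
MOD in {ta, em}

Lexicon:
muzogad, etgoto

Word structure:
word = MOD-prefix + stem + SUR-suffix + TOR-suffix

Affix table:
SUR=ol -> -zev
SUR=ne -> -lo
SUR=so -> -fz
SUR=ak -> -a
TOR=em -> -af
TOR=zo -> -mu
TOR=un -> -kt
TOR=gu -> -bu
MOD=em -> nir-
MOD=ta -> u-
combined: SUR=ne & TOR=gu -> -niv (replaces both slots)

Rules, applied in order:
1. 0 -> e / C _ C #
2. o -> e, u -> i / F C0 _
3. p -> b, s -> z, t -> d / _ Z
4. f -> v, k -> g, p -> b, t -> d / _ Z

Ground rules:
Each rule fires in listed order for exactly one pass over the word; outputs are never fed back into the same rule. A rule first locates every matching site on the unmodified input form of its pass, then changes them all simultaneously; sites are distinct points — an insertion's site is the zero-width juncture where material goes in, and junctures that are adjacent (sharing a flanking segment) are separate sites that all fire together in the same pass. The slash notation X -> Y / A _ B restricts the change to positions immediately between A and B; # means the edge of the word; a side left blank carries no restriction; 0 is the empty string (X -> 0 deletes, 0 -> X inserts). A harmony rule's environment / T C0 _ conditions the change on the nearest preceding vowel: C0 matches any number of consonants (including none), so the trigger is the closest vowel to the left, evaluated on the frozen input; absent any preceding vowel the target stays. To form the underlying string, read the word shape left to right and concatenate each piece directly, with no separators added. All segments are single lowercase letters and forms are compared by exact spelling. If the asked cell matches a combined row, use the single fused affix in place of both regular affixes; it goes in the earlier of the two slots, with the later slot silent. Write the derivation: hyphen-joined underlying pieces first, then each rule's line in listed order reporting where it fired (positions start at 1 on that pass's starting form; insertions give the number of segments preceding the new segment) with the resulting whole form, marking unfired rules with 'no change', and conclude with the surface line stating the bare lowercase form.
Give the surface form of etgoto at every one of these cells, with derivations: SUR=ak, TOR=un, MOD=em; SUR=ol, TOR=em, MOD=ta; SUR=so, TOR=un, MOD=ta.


cell SUR=ak, TOR=un, MOD=em:
underlying: nir-etgoto-a-kt
1. 0 -> e / C _ C #: inserts after position(s) 11: niretgotoaket
2. o -> e, u -> i / F C0 _: fires at position(s) 7: niretgetoaket
3. p -> b, s -> z, t -> d / _ Z: fires at position(s) 5: niredgetoaket
4. f -> v, k -> g, p -> b, t -> d / _ Z: no change
surface: niredgetoaket

cell SUR=ol, TOR=em, MOD=ta:
underlying: u-etgoto-zev-af
1. 0 -> e / C _ C #: no change
2. o -> e, u -> i / F C0 _: fires at position(s) 5: uetgetozevaf
3. p -> b, s -> z, t -> d / _ Z: fires at position(s) 3: uedgetozevaf
4. f -> v, k -> g, p -> b, t -> d / _ Z: no change
surface: uedgetozevaf

cell SUR=so, TOR=un, MOD=ta:
underlying: u-etgoto-fz-kt
1. 0 -> e / C _ C #: inserts after position(s) 10: uetgotofzket
2. o -> e, u -> i / F C0 _: fires at position(s) 5: uetgetofzket
3. p -> b, s -> z, t -> d / _ Z: fires at position(s) 3: uedgetofzket
4. f -> v, k -> g, p -> b, t -> d / _ Z: fires at position(s) 8: uedgetovzket
surface: uedgetovzket


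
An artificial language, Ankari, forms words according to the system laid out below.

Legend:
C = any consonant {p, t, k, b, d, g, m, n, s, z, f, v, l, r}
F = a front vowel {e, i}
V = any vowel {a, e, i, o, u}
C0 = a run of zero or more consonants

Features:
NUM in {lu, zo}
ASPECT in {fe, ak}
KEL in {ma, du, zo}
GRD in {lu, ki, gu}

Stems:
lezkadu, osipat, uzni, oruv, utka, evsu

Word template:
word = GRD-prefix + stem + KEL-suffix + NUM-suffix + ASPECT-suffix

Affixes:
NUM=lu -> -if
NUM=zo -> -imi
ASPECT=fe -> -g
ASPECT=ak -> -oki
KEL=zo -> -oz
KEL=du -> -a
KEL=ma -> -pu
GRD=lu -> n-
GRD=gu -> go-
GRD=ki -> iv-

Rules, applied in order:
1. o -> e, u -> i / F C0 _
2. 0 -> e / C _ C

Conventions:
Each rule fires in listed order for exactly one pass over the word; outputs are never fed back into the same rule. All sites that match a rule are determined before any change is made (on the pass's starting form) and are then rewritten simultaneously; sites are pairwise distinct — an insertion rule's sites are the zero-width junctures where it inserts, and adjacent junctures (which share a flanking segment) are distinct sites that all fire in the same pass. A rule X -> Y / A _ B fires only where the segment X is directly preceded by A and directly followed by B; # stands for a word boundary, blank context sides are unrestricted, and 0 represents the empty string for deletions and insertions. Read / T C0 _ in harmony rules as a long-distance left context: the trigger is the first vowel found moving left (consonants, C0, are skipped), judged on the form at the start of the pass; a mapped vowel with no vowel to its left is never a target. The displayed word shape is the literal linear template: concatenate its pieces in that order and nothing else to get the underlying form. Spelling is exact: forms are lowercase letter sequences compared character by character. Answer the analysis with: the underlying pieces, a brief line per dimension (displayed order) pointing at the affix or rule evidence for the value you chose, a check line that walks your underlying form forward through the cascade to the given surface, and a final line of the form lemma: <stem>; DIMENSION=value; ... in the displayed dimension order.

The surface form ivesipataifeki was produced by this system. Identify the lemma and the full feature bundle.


underlying: iv-osipat-a-if-oki
NUM=lu - signalled by the affix -if
ASPECT=ak - signalled by the affix -oki
KEL=du - signalled by the affix -a
GRD=ki - signalled by the affix iv-
check: ivosipataifoki -> ivesipataifeki -> ivesipataifeki
lemma: osipat; NUM=lu; ASPECT=ak; KEL=du; GRD=ki


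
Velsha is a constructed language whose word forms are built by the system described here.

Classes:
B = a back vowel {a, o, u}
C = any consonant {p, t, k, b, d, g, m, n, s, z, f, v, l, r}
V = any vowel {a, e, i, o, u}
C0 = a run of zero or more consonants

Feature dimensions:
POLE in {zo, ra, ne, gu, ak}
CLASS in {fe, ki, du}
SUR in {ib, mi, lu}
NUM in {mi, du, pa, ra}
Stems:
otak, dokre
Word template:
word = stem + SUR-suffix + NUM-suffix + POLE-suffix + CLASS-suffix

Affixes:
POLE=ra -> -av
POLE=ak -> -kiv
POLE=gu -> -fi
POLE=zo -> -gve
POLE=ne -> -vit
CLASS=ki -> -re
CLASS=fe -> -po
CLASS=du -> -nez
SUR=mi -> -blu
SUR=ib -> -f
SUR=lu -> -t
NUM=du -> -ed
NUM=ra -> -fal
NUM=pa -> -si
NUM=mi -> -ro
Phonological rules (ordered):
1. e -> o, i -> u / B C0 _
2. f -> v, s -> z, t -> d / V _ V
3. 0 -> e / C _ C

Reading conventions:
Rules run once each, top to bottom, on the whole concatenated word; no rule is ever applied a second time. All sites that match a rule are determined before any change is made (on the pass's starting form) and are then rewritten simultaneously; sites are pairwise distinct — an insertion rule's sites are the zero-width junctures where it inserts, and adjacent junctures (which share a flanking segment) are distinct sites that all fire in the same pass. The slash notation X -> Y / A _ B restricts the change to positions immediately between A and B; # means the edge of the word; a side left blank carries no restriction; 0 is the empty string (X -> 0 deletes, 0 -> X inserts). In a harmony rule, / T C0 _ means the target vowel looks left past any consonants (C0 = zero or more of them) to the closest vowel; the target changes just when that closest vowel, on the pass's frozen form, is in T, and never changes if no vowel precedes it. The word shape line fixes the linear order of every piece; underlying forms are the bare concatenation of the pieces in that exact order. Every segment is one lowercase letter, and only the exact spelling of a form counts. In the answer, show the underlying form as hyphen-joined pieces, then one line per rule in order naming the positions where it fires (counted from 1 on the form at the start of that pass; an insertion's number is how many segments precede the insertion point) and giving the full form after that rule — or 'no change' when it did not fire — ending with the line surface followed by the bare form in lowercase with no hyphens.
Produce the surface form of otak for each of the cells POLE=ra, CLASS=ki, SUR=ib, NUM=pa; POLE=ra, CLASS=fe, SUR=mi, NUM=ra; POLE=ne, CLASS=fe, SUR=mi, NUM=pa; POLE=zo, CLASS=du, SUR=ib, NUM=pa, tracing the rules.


cell POLE=ra, CLASS=ki, SUR=ib, NUM=pa:
underlying: otak-f-si-av-re
1. e -> o, i -> u / B C0 _: fires at position(s) 7, 11: otakfsuavro
2. f -> v, s -> z, t -> d / V _ V: fires at position(s) 2: odakfsuavro
3. 0 -> e / C _ C: inserts after position(s) 4, 5, 9: odakefesuavero
surface: odakefesuavero

cell POLE=ra, CLASS=fe, SUR=mi, NUM=ra:
underlying: otak-blu-fal-av-po
1. e -> o, i -> u / B C0 _: no change
2. f -> v, s -> z, t -> d / V _ V: fires at position(s) 2, 8: odakbluvalavpo
3. 0 -> e / C _ C: inserts after position(s) 4, 5, 12: odakebeluvalavepo
surface: odakebeluvalavepo

cell POLE=ne, CLASS=fe, SUR=mi, NUM=pa:
underlying: otak-blu-si-vit-po
1. e -> o, i -> u / B C0 _: fires at position(s) 9: otakblusuvitpo
2. f -> v, s -> z, t -> d / V _ V: fires at position(s) 2, 8: odakbluzuvitpo
3. 0 -> e / C _ C: inserts after position(s) 4, 5, 12: odakebeluzuvitepo
surface: odakebeluzuvitepo

cell POLE=zo, CLASS=du, SUR=ib, NUM=pa:
underlying: otak-f-si-gve-nez
1. e -> o, i -> u / B C0 _: fires at position(s) 7: otakfsugvenez
2. f -> v, s -> z, t -> d / V _ V: fires at position(s) 2: odakfsugvenez
3. 0 -> e / C _ C: inserts after position(s) 4, 5, 8: odakefesugevenez
surface: odakefesugevenez


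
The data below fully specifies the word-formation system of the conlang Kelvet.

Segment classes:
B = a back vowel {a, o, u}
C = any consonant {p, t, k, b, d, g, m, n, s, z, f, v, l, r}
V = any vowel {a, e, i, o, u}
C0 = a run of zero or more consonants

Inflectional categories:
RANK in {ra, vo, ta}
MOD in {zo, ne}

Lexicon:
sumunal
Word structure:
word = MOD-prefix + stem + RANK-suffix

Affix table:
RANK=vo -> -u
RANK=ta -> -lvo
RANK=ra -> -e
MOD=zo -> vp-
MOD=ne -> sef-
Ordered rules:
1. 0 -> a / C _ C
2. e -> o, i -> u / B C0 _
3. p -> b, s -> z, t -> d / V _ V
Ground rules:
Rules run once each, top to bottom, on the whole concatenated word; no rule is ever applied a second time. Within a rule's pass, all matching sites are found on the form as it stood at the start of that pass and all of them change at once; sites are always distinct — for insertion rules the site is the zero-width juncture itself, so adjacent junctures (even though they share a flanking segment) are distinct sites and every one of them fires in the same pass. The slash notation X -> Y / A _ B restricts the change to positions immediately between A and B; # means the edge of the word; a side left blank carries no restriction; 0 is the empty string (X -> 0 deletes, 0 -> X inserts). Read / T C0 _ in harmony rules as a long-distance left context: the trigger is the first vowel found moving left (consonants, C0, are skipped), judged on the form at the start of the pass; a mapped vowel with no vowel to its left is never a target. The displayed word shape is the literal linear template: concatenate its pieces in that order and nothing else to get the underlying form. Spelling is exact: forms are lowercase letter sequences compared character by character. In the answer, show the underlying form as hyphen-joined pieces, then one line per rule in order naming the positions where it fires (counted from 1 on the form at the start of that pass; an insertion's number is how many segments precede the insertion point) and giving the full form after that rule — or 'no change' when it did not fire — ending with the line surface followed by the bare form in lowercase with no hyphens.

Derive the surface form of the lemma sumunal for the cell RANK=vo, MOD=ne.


underlying: sef-sumunal-u
1. 0 -> a / C _ C: inserts after position(s) 3: sefasumunalu
2. e -> o, i -> u / B C0 _: no change
3. p -> b, s -> z, t -> d / V _ V: fires at position(s) 5: sefazumunalu
surface: sefazumunalu


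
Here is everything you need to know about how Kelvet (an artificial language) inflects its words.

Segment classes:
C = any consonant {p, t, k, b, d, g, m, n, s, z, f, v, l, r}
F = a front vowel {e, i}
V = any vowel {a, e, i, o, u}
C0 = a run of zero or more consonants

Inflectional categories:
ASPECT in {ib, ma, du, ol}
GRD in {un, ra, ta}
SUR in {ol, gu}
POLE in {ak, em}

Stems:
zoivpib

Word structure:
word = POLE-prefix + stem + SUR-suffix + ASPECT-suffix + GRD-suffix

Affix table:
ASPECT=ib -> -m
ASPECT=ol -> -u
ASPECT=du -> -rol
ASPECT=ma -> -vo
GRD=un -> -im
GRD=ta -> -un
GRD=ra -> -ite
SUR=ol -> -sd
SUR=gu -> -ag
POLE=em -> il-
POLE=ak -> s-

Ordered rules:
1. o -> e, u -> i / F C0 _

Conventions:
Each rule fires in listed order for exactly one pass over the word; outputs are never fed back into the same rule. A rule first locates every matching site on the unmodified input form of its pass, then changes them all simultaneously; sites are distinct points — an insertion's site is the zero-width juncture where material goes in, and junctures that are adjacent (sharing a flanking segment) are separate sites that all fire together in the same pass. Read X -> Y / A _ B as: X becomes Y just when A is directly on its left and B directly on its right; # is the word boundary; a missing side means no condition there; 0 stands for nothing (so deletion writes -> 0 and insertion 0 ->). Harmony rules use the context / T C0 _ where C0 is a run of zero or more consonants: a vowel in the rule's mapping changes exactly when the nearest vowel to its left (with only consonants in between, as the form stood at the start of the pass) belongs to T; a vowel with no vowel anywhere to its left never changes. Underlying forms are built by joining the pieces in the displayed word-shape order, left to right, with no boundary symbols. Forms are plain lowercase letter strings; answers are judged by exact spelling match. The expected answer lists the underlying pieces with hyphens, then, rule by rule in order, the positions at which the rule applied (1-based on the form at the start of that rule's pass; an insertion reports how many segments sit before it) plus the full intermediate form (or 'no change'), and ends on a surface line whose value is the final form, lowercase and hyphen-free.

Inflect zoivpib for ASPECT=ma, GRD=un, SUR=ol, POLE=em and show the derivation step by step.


underlying: il-zoivpib-sd-vo-im
1. o -> e, u -> i / F C0 _: fires at position(s) 4, 13: ilzeivpibsdveim
surface: ilzeivpibsdveim


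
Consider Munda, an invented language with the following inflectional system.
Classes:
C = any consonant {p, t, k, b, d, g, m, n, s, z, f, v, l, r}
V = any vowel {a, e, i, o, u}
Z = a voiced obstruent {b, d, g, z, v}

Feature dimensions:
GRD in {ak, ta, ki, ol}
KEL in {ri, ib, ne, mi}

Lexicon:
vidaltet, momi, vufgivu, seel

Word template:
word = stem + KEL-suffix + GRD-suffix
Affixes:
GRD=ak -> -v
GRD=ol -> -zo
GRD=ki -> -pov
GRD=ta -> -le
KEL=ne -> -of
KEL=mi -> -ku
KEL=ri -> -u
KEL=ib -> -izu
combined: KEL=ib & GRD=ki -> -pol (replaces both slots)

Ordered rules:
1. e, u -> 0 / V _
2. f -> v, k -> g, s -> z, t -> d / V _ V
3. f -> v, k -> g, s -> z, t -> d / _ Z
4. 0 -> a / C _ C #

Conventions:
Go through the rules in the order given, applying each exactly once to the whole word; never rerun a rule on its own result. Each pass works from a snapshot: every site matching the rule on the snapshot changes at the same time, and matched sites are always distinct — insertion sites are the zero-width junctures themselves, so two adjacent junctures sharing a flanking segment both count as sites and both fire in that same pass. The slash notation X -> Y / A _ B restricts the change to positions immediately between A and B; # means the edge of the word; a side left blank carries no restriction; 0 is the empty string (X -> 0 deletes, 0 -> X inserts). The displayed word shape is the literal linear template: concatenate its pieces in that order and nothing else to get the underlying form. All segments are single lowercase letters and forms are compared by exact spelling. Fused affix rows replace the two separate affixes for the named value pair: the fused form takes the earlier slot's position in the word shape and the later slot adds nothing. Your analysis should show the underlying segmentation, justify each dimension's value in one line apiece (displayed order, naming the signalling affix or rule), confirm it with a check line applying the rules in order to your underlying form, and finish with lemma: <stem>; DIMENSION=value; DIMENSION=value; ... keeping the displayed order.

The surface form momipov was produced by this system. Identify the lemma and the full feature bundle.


underlying: momi-u-pov
GRD=ki - signalled by the affix -pov
KEL=ri - signalled by the affix -u
check: momiupov -> momipov -> momipov -> momipov -> momipov
lemma: momi; GRD=ki; KEL=ri


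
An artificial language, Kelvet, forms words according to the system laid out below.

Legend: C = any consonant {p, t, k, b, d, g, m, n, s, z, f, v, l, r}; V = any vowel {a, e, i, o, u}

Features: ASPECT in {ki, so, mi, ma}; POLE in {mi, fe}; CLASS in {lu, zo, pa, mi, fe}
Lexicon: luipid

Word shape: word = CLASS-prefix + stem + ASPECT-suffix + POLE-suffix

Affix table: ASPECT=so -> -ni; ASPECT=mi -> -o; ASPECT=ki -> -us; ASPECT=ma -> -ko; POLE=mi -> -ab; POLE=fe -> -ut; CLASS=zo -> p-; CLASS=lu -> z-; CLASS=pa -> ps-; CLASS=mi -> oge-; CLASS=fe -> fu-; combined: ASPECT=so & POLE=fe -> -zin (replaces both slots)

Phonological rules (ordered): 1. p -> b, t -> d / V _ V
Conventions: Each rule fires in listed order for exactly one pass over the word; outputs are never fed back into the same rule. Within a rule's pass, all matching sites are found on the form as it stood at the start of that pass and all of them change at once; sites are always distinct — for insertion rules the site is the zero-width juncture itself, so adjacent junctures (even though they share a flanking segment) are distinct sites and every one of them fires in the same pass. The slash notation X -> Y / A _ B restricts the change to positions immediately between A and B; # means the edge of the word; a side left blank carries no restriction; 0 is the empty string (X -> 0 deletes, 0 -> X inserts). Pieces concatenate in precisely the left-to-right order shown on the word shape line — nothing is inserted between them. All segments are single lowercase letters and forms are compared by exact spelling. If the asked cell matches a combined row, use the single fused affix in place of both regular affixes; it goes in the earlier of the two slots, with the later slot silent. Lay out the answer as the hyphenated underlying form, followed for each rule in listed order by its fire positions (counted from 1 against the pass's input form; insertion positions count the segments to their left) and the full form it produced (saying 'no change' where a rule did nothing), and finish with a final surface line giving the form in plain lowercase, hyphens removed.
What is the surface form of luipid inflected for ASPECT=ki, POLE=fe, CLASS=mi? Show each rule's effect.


underlying: oge-luipid-us-ut
1. p -> b, t -> d / V _ V: fires at position(s) 7: ogeluibidusut
surface: ogeluibidusut


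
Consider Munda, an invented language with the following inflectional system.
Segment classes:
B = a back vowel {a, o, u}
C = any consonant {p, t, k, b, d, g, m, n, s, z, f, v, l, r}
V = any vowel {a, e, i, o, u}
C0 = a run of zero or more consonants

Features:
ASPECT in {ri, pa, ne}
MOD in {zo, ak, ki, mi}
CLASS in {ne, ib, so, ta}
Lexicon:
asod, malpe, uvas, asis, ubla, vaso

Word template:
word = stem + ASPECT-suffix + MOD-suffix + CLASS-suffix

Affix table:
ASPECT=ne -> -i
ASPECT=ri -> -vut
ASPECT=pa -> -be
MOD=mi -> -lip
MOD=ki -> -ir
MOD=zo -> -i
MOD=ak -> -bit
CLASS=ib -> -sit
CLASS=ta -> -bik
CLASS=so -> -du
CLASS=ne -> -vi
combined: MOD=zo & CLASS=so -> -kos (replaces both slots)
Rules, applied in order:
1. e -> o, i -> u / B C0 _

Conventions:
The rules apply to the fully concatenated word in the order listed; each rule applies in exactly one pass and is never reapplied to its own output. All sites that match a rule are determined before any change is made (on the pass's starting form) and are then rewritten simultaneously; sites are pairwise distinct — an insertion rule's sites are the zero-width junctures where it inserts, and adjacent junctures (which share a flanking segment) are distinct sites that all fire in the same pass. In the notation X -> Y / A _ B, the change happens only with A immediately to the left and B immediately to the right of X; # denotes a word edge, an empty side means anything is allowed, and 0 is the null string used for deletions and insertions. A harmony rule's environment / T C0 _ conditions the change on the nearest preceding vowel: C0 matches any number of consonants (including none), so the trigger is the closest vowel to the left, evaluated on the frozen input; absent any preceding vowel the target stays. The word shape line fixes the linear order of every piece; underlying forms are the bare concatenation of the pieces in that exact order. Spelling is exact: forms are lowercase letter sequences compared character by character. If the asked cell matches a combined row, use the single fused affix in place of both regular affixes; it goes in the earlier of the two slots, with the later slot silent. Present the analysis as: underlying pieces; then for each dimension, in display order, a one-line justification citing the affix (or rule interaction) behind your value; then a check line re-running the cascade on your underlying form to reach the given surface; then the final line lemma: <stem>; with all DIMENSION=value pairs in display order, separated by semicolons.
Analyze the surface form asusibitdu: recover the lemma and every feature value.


underlying: asis-i-bit-du
ASPECT=ne - signalled by the affix -i
MOD=ak - signalled by the affix -bit
CLASS=so - signalled by the affix -du
check: asisibitdu -> asusibitdu
lemma: asis; ASPECT=ne; MOD=ak; CLASS=so


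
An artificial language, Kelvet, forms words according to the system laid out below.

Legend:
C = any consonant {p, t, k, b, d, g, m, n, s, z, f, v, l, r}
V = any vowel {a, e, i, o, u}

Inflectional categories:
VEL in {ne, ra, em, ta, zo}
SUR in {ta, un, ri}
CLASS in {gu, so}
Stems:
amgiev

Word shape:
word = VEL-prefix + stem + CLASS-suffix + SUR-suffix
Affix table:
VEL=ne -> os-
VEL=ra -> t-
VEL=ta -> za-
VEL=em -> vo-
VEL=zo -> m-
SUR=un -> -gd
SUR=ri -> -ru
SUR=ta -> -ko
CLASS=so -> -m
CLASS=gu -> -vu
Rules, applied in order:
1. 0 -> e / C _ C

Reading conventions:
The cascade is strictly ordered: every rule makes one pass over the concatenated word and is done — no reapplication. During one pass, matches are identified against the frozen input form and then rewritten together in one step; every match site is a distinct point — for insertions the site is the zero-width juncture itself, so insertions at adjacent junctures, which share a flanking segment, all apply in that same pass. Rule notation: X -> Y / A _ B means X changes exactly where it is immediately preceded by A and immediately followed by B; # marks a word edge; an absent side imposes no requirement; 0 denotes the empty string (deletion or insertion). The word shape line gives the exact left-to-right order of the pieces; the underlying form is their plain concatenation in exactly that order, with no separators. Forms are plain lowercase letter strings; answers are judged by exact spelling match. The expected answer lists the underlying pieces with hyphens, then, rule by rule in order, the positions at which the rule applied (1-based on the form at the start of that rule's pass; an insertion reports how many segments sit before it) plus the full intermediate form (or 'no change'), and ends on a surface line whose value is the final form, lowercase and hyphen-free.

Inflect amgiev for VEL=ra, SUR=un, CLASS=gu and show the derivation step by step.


underlying: t-amgiev-vu-gd
1. 0 -> e / C _ C: inserts after position(s) 3, 7, 10: tamegievevuged
surface: tamegievevuged


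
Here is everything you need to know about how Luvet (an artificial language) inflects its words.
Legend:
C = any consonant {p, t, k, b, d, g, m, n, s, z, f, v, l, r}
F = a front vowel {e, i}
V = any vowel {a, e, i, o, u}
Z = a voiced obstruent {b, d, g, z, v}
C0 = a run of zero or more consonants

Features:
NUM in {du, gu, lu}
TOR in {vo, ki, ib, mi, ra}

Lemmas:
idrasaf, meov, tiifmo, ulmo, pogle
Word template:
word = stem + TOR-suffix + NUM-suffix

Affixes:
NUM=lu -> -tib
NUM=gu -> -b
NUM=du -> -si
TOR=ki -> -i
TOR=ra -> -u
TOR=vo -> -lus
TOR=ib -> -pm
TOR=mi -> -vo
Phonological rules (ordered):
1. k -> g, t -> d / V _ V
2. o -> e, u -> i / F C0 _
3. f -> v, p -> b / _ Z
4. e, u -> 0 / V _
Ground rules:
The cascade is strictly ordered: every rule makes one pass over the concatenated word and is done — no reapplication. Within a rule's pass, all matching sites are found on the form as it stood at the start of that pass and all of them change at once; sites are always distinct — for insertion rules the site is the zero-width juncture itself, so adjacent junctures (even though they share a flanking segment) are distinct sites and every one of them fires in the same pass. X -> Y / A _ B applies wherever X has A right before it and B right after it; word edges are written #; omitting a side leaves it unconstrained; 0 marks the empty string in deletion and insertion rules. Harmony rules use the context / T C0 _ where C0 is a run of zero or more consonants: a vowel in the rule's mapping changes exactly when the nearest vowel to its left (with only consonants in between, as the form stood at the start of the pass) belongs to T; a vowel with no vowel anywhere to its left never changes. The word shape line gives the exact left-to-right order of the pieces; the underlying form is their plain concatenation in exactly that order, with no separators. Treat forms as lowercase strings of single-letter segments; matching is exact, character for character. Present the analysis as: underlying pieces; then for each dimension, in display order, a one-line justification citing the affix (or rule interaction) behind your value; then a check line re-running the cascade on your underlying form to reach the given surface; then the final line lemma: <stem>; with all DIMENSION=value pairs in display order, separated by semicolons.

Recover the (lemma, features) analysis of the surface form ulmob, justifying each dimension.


underlying: ulmo-u-b
NUM=gu - signalled by the affix -b
TOR=ra - signalled by the affix -u
check: ulmoub -> ulmoub -> ulmoub -> ulmoub -> ulmob
lemma: ulmo; NUM=gu; TOR=ra


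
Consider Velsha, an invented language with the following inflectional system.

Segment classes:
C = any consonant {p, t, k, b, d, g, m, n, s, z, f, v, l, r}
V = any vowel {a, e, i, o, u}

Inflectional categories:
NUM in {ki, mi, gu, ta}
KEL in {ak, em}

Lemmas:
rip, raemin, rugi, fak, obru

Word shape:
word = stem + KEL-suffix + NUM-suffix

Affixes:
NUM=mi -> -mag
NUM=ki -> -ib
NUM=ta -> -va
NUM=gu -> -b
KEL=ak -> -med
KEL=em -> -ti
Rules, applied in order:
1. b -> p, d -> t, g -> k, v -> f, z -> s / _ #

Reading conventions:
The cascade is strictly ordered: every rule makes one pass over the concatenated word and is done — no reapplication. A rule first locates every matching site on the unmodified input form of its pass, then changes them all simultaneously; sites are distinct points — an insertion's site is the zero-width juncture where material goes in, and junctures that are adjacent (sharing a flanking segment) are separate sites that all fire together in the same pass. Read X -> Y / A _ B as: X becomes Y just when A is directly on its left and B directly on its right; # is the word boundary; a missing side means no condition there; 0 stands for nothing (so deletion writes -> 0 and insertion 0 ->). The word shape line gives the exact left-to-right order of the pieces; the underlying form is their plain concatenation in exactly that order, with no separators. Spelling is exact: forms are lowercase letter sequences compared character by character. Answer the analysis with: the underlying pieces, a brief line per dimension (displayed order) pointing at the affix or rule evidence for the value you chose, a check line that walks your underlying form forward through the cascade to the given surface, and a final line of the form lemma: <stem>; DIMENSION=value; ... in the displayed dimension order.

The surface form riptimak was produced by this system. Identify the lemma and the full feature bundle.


underlying: rip-ti-mag
NUM=mi - signalled by the affix -mag
KEL=em - signalled by the affix -ti
check: riptimag -> riptimak
lemma: rip; NUM=mi; KEL=em


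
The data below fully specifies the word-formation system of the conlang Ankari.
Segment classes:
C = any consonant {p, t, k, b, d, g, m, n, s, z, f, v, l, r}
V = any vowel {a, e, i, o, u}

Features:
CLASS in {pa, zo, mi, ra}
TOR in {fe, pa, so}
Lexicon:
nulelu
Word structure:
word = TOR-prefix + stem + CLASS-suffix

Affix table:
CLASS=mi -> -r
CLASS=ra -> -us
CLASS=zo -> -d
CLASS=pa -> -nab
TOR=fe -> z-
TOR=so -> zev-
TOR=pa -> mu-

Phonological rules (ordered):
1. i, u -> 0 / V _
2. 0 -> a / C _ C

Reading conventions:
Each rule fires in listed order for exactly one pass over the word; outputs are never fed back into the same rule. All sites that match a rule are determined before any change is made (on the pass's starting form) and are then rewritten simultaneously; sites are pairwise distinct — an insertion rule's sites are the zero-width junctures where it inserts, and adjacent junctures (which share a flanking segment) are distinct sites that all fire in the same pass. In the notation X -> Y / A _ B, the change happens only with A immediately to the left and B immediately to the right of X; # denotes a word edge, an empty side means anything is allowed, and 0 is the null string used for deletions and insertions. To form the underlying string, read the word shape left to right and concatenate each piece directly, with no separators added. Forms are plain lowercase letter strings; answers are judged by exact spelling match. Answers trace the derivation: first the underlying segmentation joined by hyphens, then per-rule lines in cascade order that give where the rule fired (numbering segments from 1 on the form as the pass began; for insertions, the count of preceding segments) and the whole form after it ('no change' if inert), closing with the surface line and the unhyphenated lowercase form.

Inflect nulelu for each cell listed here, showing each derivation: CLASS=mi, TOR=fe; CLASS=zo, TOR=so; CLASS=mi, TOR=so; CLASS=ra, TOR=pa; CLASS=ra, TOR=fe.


cell CLASS=mi, TOR=fe:
underlying: z-nulelu-r
1. i, u -> 0 / V _: no change
2. 0 -> a / C _ C: inserts after position(s) 1: zanulelur
surface: zanulelur

cell CLASS=zo, TOR=so:
underlying: zev-nulelu-d
1. i, u -> 0 / V _: no change
2. 0 -> a / C _ C: inserts after position(s) 3: zevanulelud
surface: zevanulelud

cell CLASS=mi, TOR=so:
underlying: zev-nulelu-r
1. i, u -> 0 / V _: no change
2. 0 -> a / C _ C: inserts after position(s) 3: zevanulelur
surface: zevanulelur

cell CLASS=ra, TOR=pa:
underlying: mu-nulelu-us
1. i, u -> 0 / V _: fires at position(s) 9: munulelus
2. 0 -> a / C _ C: no change
surface: munulelus

cell CLASS=ra, TOR=fe:
underlying: z-nulelu-us
1. i, u -> 0 / V _: fires at position(s) 8: znulelus
2. 0 -> a / C _ C: inserts after position(s) 1: zanulelus
surface: zanulelus


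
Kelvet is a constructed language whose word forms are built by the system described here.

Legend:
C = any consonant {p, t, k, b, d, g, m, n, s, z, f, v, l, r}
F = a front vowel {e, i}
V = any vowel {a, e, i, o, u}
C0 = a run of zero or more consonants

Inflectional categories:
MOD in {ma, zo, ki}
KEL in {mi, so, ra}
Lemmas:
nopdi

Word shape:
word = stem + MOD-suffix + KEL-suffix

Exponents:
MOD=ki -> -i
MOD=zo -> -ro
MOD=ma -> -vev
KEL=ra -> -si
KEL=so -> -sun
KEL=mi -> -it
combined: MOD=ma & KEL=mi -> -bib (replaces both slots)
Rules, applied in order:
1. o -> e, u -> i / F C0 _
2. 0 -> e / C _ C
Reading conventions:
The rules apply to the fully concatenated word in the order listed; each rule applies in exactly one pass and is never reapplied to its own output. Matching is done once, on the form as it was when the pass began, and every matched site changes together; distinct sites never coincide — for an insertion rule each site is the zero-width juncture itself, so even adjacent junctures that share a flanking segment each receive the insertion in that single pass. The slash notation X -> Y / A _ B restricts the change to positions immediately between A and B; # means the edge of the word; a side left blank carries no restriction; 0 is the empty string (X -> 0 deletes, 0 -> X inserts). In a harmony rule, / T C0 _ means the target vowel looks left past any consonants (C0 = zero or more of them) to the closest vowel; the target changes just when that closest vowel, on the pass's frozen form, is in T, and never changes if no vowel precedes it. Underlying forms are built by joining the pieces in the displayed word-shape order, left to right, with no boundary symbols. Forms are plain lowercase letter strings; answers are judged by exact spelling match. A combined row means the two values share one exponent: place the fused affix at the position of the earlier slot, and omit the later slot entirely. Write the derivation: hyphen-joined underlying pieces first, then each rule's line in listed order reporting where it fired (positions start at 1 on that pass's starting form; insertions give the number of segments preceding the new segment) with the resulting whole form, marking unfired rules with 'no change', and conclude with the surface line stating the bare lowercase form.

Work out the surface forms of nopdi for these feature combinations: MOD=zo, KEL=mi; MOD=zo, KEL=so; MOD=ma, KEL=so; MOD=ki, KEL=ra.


cell MOD=zo, KEL=mi:
underlying: nopdi-ro-it
1. o -> e, u -> i / F C0 _: fires at position(s) 7: nopdireit
2. 0 -> e / C _ C: inserts after position(s) 3: nopedireit
surface: nopedireit

cell MOD=zo, KEL=so:
underlying: nopdi-ro-sun
1. o -> e, u -> i / F C0 _: fires at position(s) 7: nopdiresun
2. 0 -> e / C _ C: inserts after position(s) 3: nopediresun
surface: nopediresun

cell MOD=ma, KEL=so:
underlying: nopdi-vev-sun
1. o -> e, u -> i / F C0 _: fires at position(s) 10: nopdivevsin
2. 0 -> e / C _ C: inserts after position(s) 3, 8: nopedivevesin
surface: nopedivevesin

cell MOD=ki, KEL=ra:
underlying: nopdi-i-si
1. o -> e, u -> i / F C0 _: no change
2. 0 -> e / C _ C: inserts after position(s) 3: nopediisi
surface: nopediisi


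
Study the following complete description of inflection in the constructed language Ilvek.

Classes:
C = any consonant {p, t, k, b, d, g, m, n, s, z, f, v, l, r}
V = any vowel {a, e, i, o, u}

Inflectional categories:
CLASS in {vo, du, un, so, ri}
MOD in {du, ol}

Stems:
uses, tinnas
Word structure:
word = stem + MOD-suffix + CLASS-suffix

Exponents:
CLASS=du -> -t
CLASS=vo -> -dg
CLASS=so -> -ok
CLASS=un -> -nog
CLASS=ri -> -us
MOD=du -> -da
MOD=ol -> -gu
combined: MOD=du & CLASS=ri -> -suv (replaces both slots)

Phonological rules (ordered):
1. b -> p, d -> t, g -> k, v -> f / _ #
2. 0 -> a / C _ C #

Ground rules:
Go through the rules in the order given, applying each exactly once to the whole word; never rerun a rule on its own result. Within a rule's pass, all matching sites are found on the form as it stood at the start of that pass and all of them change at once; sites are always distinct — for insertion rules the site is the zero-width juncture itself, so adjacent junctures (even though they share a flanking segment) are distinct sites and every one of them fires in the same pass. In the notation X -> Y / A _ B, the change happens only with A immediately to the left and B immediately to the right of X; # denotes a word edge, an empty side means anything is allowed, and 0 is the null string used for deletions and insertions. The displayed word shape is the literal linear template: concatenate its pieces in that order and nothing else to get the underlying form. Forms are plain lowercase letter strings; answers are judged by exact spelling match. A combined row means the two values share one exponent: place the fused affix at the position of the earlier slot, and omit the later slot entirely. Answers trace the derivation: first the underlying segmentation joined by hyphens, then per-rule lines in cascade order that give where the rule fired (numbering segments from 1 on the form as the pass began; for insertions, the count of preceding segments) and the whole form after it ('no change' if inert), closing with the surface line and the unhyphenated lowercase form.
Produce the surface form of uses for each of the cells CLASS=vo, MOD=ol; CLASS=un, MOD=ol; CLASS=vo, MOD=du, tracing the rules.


cell CLASS=vo, MOD=ol:
underlying: uses-gu-dg
1. b -> p, d -> t, g -> k, v -> f / _ #: fires at position(s) 8: usesgudk
2. 0 -> a / C _ C #: inserts after position(s) 7: usesgudak
surface: usesgudak

cell CLASS=un, MOD=ol:
underlying: uses-gu-nog
1. b -> p, d -> t, g -> k, v -> f / _ #: fires at position(s) 9: usesgunok
2. 0 -> a / C _ C #: no change
surface: usesgunok

cell CLASS=vo, MOD=du:
underlying: uses-da-dg
1. b -> p, d -> t, g -> k, v -> f / _ #: fires at position(s) 8: usesdadk
2. 0 -> a / C _ C #: inserts after position(s) 7: usesdadak
surface: usesdadak
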